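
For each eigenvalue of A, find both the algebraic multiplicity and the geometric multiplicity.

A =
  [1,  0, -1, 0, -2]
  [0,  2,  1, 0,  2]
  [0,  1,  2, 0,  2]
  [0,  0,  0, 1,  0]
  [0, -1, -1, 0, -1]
λ = 1: alg = 5, geom = 3

Step 1 — factor the characteristic polynomial to read off the algebraic multiplicities:
  χ_A(x) = (x - 1)^5

Step 2 — compute geometric multiplicities via the rank-nullity identity g(λ) = n − rank(A − λI):
  rank(A − (1)·I) = 2, so dim ker(A − (1)·I) = n − 2 = 3

Summary:
  λ = 1: algebraic multiplicity = 5, geometric multiplicity = 3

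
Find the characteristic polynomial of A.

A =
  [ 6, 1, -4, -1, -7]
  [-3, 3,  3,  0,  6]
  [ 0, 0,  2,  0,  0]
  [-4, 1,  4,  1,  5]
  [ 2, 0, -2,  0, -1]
x^5 - 11*x^4 + 48*x^3 - 104*x^2 + 112*x - 48

Expanding det(x·I − A) (e.g. by cofactor expansion or by noting that A is similar to its Jordan form J, which has the same characteristic polynomial as A) gives
  χ_A(x) = x^5 - 11*x^4 + 48*x^3 - 104*x^2 + 112*x - 48
which factors as (x - 3)*(x - 2)^4. The eigenvalues (with algebraic multiplicities) are λ = 2 with multiplicity 4, λ = 3 with multiplicity 1.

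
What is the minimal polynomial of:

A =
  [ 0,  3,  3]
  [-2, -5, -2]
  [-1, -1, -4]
x^2 + 6*x + 9

The characteristic polynomial is χ_A(x) = (x + 3)^3, so the eigenvalues are known. The minimal polynomial is
  m_A(x) = Π_λ (x − λ)^{k_λ}
where k_λ is the size of the *largest* Jordan block for λ (equivalently, the smallest k with (A − λI)^k v = 0 for every generalised eigenvector v of λ).

  λ = -3: largest Jordan block has size 2, contributing (x + 3)^2

So m_A(x) = (x + 3)^2 = x^2 + 6*x + 9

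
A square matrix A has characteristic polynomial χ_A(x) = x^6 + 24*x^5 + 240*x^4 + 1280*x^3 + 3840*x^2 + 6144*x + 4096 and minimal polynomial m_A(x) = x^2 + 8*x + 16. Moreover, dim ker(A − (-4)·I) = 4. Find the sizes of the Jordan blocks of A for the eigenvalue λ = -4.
Block sizes for λ = -4: [2, 2, 1, 1]

Step 1 — from the characteristic polynomial, algebraic multiplicity of λ = -4 is 6. From dim ker(A − (-4)·I) = 4, there are exactly 4 Jordan blocks for λ = -4.
Step 2 — from the minimal polynomial, the factor (x + 4)^2 tells us the largest block for λ = -4 has size 2.
Step 3 — with total size 6, 4 blocks, and largest block 2, the block sizes (in nonincreasing order) are [2, 2, 1, 1].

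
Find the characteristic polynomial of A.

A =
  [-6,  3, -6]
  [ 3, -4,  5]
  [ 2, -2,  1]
x^3 + 9*x^2 + 27*x + 27

Expanding det(x·I − A) (e.g. by cofactor expansion or by noting that A is similar to its Jordan form J, which has the same characteristic polynomial as A) gives
  χ_A(x) = x^3 + 9*x^2 + 27*x + 27
which factors as (x + 3)^3. The eigenvalues (with algebraic multiplicities) are λ = -3 with multiplicity 3.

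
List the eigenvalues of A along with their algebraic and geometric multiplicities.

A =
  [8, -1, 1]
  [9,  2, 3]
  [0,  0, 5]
λ = 5: alg = 3, geom = 2

Step 1 — factor the characteristic polynomial to read off the algebraic multiplicities:
  χ_A(x) = (x - 5)^3

Step 2 — compute geometric multiplicities via the rank-nullity identity g(λ) = n − rank(A − λI):
  rank(A − (5)·I) = 1, so dim ker(A − (5)·I) = n − 1 = 2

Summary:
  λ = 5: algebraic multiplicity = 3, geometric multiplicity = 2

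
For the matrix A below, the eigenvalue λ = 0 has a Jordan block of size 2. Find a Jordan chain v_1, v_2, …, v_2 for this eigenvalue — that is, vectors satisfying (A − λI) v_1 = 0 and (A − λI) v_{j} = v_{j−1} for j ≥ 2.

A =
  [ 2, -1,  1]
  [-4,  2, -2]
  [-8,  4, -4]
A Jordan chain for λ = 0 of length 2:
v_1 = (2, -4, -8)ᵀ
v_2 = (1, 0, 0)ᵀ

Let N = A − (0)·I. We want v_2 with N^2 v_2 = 0 but N^1 v_2 ≠ 0; then v_{j-1} := N · v_j for j = 2, …, 2.

Pick v_2 = (1, 0, 0)ᵀ.
Then v_1 = N · v_2 = (2, -4, -8)ᵀ.

Sanity check: (A − (0)·I) v_1 = (0, 0, 0)ᵀ = 0. ✓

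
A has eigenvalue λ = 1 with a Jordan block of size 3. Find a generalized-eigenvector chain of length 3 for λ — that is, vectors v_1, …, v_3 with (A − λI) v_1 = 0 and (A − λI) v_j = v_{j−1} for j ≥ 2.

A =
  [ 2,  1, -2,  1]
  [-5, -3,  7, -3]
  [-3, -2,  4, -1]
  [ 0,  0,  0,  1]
A Jordan chain for λ = 1 of length 3:
v_1 = (2, -6, -2, 0)ᵀ
v_2 = (1, -5, -3, 0)ᵀ
v_3 = (1, 0, 0, 0)ᵀ

Let N = A − (1)·I. We want v_3 with N^3 v_3 = 0 but N^2 v_3 ≠ 0; then v_{j-1} := N · v_j for j = 3, …, 2.

Pick v_3 = (1, 0, 0, 0)ᵀ.
Then v_2 = N · v_3 = (1, -5, -3, 0)ᵀ.
Then v_1 = N · v_2 = (2, -6, -2, 0)ᵀ.

Sanity check: (A − (1)·I) v_1 = (0, 0, 0, 0)ᵀ = 0. ✓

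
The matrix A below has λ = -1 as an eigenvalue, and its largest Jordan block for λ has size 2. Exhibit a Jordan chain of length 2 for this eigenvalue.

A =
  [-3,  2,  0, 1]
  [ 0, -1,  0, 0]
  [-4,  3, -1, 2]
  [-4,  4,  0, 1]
A Jordan chain for λ = -1 of length 2:
v_1 = (-2, 0, -4, -4)ᵀ
v_2 = (1, 0, 0, 0)ᵀ

Let N = A − (-1)·I. We want v_2 with N^2 v_2 = 0 but N^1 v_2 ≠ 0; then v_{j-1} := N · v_j for j = 2, …, 2.

Pick v_2 = (1, 0, 0, 0)ᵀ.
Then v_1 = N · v_2 = (-2, 0, -4, -4)ᵀ.

Sanity check: (A − (-1)·I) v_1 = (0, 0, 0, 0)ᵀ = 0. ✓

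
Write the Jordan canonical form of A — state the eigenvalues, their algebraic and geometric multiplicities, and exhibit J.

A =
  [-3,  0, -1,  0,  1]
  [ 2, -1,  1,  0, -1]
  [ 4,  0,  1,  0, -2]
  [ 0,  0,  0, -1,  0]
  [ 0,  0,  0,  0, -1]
J_2(-1) ⊕ J_1(-1) ⊕ J_1(-1) ⊕ J_1(-1)

The characteristic polynomial is
  det(x·I − A) = x^5 + 5*x^4 + 10*x^3 + 10*x^2 + 5*x + 1 = (x + 1)^5

Eigenvalues and multiplicities (the geometric multiplicity of λ is n − rank(A − λI), which equals the number of Jordan blocks for λ):
  λ = -1: algebraic multiplicity = 5, geometric multiplicity = 4

Determining the block sizes for each eigenvalue:
  λ = -1: 4 blocks summing to 5 forces exactly one block of size 2 and the rest size 1 → block sizes [2, 1, 1, 1]

Assembling the blocks gives a Jordan form
J =
  [-1,  1,  0,  0,  0]
  [ 0, -1,  0,  0,  0]
  [ 0,  0, -1,  0,  0]
  [ 0,  0,  0, -1,  0]
  [ 0,  0,  0,  0, -1]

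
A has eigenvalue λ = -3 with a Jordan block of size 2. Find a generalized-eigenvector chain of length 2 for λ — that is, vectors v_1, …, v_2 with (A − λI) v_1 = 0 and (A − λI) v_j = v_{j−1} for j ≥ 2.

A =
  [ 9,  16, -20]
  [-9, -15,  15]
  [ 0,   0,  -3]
A Jordan chain for λ = -3 of length 2:
v_1 = (12, -9, 0)ᵀ
v_2 = (1, 0, 0)ᵀ

Let N = A − (-3)·I. We want v_2 with N^2 v_2 = 0 but N^1 v_2 ≠ 0; then v_{j-1} := N · v_j for j = 2, …, 2.

Pick v_2 = (1, 0, 0)ᵀ.
Then v_1 = N · v_2 = (12, -9, 0)ᵀ.

Sanity check: (A − (-3)·I) v_1 = (0, 0, 0)ᵀ = 0. ✓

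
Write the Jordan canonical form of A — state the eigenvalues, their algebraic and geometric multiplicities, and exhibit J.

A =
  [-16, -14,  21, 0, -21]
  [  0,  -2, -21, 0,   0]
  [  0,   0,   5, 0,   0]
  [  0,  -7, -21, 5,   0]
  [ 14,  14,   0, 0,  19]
J_1(-2) ⊕ J_1(-2) ⊕ J_1(5) ⊕ J_1(5) ⊕ J_1(5)

The characteristic polynomial is
  det(x·I − A) = x^5 - 11*x^4 + 19*x^3 + 115*x^2 - 200*x - 500 = (x - 5)^3*(x + 2)^2

Eigenvalues and multiplicities (the geometric multiplicity of λ is n − rank(A − λI), which equals the number of Jordan blocks for λ):
  λ = -2: algebraic multiplicity = 2, geometric multiplicity = 2
  λ = 5: algebraic multiplicity = 3, geometric multiplicity = 3

Determining the block sizes for each eigenvalue:
  λ = -2: gm = am = 2, so every block has size 1 → block sizes [1, 1]
  λ = 5: gm = am = 3, so every block has size 1 → block sizes [1, 1, 1]

Assembling the blocks gives a Jordan form
J =
  [-2,  0, 0, 0, 0]
  [ 0, -2, 0, 0, 0]
  [ 0,  0, 5, 0, 0]
  [ 0,  0, 0, 5, 0]
  [ 0,  0, 0, 0, 5]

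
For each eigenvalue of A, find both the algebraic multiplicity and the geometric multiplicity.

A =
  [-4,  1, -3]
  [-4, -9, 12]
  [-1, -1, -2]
λ = -5: alg = 3, geom = 2

Step 1 — factor the characteristic polynomial to read off the algebraic multiplicities:
  χ_A(x) = (x + 5)^3

Step 2 — compute geometric multiplicities via the rank-nullity identity g(λ) = n − rank(A − λI):
  rank(A − (-5)·I) = 1, so dim ker(A − (-5)·I) = n − 1 = 2

Summary:
  λ = -5: algebraic multiplicity = 3, geometric multiplicity = 2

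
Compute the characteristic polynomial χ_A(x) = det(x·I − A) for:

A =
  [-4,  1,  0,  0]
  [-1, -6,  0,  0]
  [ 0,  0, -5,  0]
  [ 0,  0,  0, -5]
x^4 + 20*x^3 + 150*x^2 + 500*x + 625

Expanding det(x·I − A) (e.g. by cofactor expansion or by noting that A is similar to its Jordan form J, which has the same characteristic polynomial as A) gives
  χ_A(x) = x^4 + 20*x^3 + 150*x^2 + 500*x + 625
which factors as (x + 5)^4. The eigenvalues (with algebraic multiplicities) are λ = -5 with multiplicity 4.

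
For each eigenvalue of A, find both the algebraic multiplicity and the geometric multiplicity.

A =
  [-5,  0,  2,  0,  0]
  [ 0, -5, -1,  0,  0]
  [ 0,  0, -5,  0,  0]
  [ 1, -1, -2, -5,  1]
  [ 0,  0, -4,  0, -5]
λ = -5: alg = 5, geom = 3

Step 1 — factor the characteristic polynomial to read off the algebraic multiplicities:
  χ_A(x) = (x + 5)^5

Step 2 — compute geometric multiplicities via the rank-nullity identity g(λ) = n − rank(A − λI):
  rank(A − (-5)·I) = 2, so dim ker(A − (-5)·I) = n − 2 = 3

Summary:
  λ = -5: algebraic multiplicity = 5, geometric multiplicity = 3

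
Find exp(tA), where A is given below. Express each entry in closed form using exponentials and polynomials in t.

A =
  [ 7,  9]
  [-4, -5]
e^{tA} =
  [6*t*exp(t) + exp(t), 9*t*exp(t)]
  [-4*t*exp(t), -6*t*exp(t) + exp(t)]

Strategy: write A = P · J · P⁻¹ where J is a Jordan canonical form, so e^{tA} = P · e^{tJ} · P⁻¹, and e^{tJ} can be computed block-by-block.

A has Jordan form
J =
  [1, 1]
  [0, 1]
(up to reordering of blocks).

Per-block formulas:
  For a 2×2 Jordan block J_2(1): exp(t · J_2(1)) = e^(1t)·(I + t·N), where N is the 2×2 nilpotent shift.

After assembling e^{tJ} and conjugating by P, we get:

e^{tA} =
  [6*t*exp(t) + exp(t), 9*t*exp(t)]
  [-4*t*exp(t), -6*t*exp(t) + exp(t)]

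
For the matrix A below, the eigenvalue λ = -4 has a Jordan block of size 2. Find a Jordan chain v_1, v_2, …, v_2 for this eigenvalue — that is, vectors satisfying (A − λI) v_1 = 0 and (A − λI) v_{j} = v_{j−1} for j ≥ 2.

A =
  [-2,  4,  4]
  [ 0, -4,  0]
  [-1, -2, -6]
A Jordan chain for λ = -4 of length 2:
v_1 = (2, 0, -1)ᵀ
v_2 = (1, 0, 0)ᵀ

Let N = A − (-4)·I. We want v_2 with N^2 v_2 = 0 but N^1 v_2 ≠ 0; then v_{j-1} := N · v_j for j = 2, …, 2.

Pick v_2 = (1, 0, 0)ᵀ.
Then v_1 = N · v_2 = (2, 0, -1)ᵀ.

Sanity check: (A − (-4)·I) v_1 = (0, 0, 0)ᵀ = 0. ✓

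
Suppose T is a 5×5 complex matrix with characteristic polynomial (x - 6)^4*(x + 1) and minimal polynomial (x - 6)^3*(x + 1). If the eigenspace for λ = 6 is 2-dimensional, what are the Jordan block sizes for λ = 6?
Block sizes for λ = 6: [3, 1]

Step 1 — from the characteristic polynomial, algebraic multiplicity of λ = 6 is 4. From dim ker(T − (6)·I) = 2, there are exactly 2 Jordan blocks for λ = 6.
Step 2 — from the minimal polynomial, the factor (x − 6)^3 tells us the largest block for λ = 6 has size 3.
Step 3 — with total size 4, 2 blocks, and largest block 3, the block sizes (in nonincreasing order) are [3, 1].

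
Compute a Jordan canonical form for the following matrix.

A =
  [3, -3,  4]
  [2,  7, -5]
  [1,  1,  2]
J_3(4)

The characteristic polynomial is
  det(x·I − A) = x^3 - 12*x^2 + 48*x - 64 = (x - 4)^3

Eigenvalues and multiplicities (the geometric multiplicity of λ is n − rank(A − λI), which equals the number of Jordan blocks for λ):
  λ = 4: algebraic multiplicity = 3, geometric multiplicity = 1

Determining the block sizes for each eigenvalue:
  λ = 4: one block (gm = 1), so the single block has size am = 3 → block sizes [3]

Assembling the blocks gives a Jordan form
J =
  [4, 1, 0]
  [0, 4, 1]
  [0, 0, 4]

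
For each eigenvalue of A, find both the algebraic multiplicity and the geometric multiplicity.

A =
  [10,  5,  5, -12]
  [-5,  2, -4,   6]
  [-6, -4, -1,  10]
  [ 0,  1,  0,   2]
λ = 3: alg = 3, geom = 1; λ = 4: alg = 1, geom = 1

Step 1 — factor the characteristic polynomial to read off the algebraic multiplicities:
  χ_A(x) = (x - 4)*(x - 3)^3

Step 2 — compute geometric multiplicities via the rank-nullity identity g(λ) = n − rank(A − λI):
  rank(A − (3)·I) = 3, so dim ker(A − (3)·I) = n − 3 = 1
  rank(A − (4)·I) = 3, so dim ker(A − (4)·I) = n − 3 = 1

Summary:
  λ = 3: algebraic multiplicity = 3, geometric multiplicity = 1
  λ = 4: algebraic multiplicity = 1, geometric multiplicity = 1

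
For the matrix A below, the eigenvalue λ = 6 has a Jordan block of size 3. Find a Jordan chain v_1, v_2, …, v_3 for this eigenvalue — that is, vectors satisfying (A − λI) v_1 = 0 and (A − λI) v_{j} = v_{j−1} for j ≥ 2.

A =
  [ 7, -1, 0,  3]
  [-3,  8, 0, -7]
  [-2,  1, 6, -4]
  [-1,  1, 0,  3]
A Jordan chain for λ = 6 of length 3:
v_1 = (1, -2, -1, -1)ᵀ
v_2 = (1, -3, -2, -1)ᵀ
v_3 = (1, 0, 0, 0)ᵀ

Let N = A − (6)·I. We want v_3 with N^3 v_3 = 0 but N^2 v_3 ≠ 0; then v_{j-1} := N · v_j for j = 3, …, 2.

Pick v_3 = (1, 0, 0, 0)ᵀ.
Then v_2 = N · v_3 = (1, -3, -2, -1)ᵀ.
Then v_1 = N · v_2 = (1, -2, -1, -1)ᵀ.

Sanity check: (A − (6)·I) v_1 = (0, 0, 0, 0)ᵀ = 0. ✓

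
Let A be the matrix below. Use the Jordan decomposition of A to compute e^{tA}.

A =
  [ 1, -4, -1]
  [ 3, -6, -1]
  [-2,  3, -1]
e^{tA} =
  [-t^2*exp(-2*t)/2 + 3*t*exp(-2*t) + exp(-2*t), t^2*exp(-2*t)/2 - 4*t*exp(-2*t), -t*exp(-2*t)]
  [-t^2*exp(-2*t)/2 + 3*t*exp(-2*t), t^2*exp(-2*t)/2 - 4*t*exp(-2*t) + exp(-2*t), -t*exp(-2*t)]
  [t^2*exp(-2*t)/2 - 2*t*exp(-2*t), -t^2*exp(-2*t)/2 + 3*t*exp(-2*t), t*exp(-2*t) + exp(-2*t)]

Strategy: write A = P · J · P⁻¹ where J is a Jordan canonical form, so e^{tA} = P · e^{tJ} · P⁻¹, and e^{tJ} can be computed block-by-block.

A has Jordan form
J =
  [-2,  1,  0]
  [ 0, -2,  1]
  [ 0,  0, -2]
(up to reordering of blocks).

Per-block formulas:
  For a 3×3 Jordan block J_3(-2): exp(t · J_3(-2)) = e^(-2t)·(I + t·N + (t^2/2)·N^2), where N is the 3×3 nilpotent shift.

After assembling e^{tJ} and conjugating by P, we get:

e^{tA} =
  [-t^2*exp(-2*t)/2 + 3*t*exp(-2*t) + exp(-2*t), t^2*exp(-2*t)/2 - 4*t*exp(-2*t), -t*exp(-2*t)]
  [-t^2*exp(-2*t)/2 + 3*t*exp(-2*t), t^2*exp(-2*t)/2 - 4*t*exp(-2*t) + exp(-2*t), -t*exp(-2*t)]
  [t^2*exp(-2*t)/2 - 2*t*exp(-2*t), -t^2*exp(-2*t)/2 + 3*t*exp(-2*t), t*exp(-2*t) + exp(-2*t)]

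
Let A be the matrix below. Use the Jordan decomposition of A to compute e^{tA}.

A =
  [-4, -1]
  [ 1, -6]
e^{tA} =
  [t*exp(-5*t) + exp(-5*t), -t*exp(-5*t)]
  [t*exp(-5*t), -t*exp(-5*t) + exp(-5*t)]

Strategy: write A = P · J · P⁻¹ where J is a Jordan canonical form, so e^{tA} = P · e^{tJ} · P⁻¹, and e^{tJ} can be computed block-by-block.

A has Jordan form
J =
  [-5,  1]
  [ 0, -5]
(up to reordering of blocks).

Per-block formulas:
  For a 2×2 Jordan block J_2(-5): exp(t · J_2(-5)) = e^(-5t)·(I + t·N), where N is the 2×2 nilpotent shift.

After assembling e^{tJ} and conjugating by P, we get:

e^{tA} =
  [t*exp(-5*t) + exp(-5*t), -t*exp(-5*t)]
  [t*exp(-5*t), -t*exp(-5*t) + exp(-5*t)]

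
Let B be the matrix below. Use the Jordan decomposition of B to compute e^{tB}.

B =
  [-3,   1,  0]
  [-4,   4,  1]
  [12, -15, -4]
e^{tB} =
  [-2*t*exp(-t) + exp(-t), 3*t^2*exp(-t)/2 + t*exp(-t), t^2*exp(-t)/2]
  [-4*t*exp(-t), 3*t^2*exp(-t) + 5*t*exp(-t) + exp(-t), t^2*exp(-t) + t*exp(-t)]
  [12*t*exp(-t), -9*t^2*exp(-t) - 15*t*exp(-t), -3*t^2*exp(-t) - 3*t*exp(-t) + exp(-t)]

Strategy: write B = P · J · P⁻¹ where J is a Jordan canonical form, so e^{tB} = P · e^{tJ} · P⁻¹, and e^{tJ} can be computed block-by-block.

B has Jordan form
J =
  [-1,  1,  0]
  [ 0, -1,  1]
  [ 0,  0, -1]
(up to reordering of blocks).

Per-block formulas:
  For a 3×3 Jordan block J_3(-1): exp(t · J_3(-1)) = e^(-1t)·(I + t·N + (t^2/2)·N^2), where N is the 3×3 nilpotent shift.

After assembling e^{tJ} and conjugating by P, we get:

e^{tB} =
  [-2*t*exp(-t) + exp(-t), 3*t^2*exp(-t)/2 + t*exp(-t), t^2*exp(-t)/2]
  [-4*t*exp(-t), 3*t^2*exp(-t) + 5*t*exp(-t) + exp(-t), t^2*exp(-t) + t*exp(-t)]
  [12*t*exp(-t), -9*t^2*exp(-t) - 15*t*exp(-t), -3*t^2*exp(-t) - 3*t*exp(-t) + exp(-t)]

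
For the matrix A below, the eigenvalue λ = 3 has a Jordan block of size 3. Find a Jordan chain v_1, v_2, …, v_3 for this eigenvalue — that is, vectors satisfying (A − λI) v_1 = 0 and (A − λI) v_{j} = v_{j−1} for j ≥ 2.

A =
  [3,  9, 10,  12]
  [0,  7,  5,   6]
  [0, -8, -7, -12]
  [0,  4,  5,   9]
A Jordan chain for λ = 3 of length 3:
v_1 = (4, 0, 0, 0)ᵀ
v_2 = (9, 4, -8, 4)ᵀ
v_3 = (0, 1, 0, 0)ᵀ

Let N = A − (3)·I. We want v_3 with N^3 v_3 = 0 but N^2 v_3 ≠ 0; then v_{j-1} := N · v_j for j = 3, …, 2.

Pick v_3 = (0, 1, 0, 0)ᵀ.
Then v_2 = N · v_3 = (9, 4, -8, 4)ᵀ.
Then v_1 = N · v_2 = (4, 0, 0, 0)ᵀ.

Sanity check: (A − (3)·I) v_1 = (0, 0, 0, 0)ᵀ = 0. ✓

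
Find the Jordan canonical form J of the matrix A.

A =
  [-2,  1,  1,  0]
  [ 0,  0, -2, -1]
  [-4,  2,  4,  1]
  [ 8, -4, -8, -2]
J_2(0) ⊕ J_2(0)

The characteristic polynomial is
  det(x·I − A) = x^4

Eigenvalues and multiplicities (the geometric multiplicity of λ is n − rank(A − λI), which equals the number of Jordan blocks for λ):
  λ = 0: algebraic multiplicity = 4, geometric multiplicity = 2

Determining the block sizes for each eigenvalue:
  λ = 0: with am = 4 and gm = 2, the partition is not yet determined (e.g. several partitions of 4 into 2 parts exist). Let N = A − (0)·I. Computing rank(N^1) = 2, rank(N^2) = 0; the number of blocks of size ≥ j is rank(N^{j−1}) − rank(N^j), giving [2, 2]. So we have 2 block(s) of size 2 → block sizes [2, 2]

Assembling the blocks gives a Jordan form
J =
  [0, 1, 0, 0]
  [0, 0, 0, 0]
  [0, 0, 0, 1]
  [0, 0, 0, 0]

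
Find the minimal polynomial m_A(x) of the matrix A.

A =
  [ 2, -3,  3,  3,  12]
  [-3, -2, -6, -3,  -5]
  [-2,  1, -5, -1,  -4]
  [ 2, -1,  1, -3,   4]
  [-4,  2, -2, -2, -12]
x^3 + 12*x^2 + 48*x + 64

The characteristic polynomial is χ_A(x) = (x + 4)^5, so the eigenvalues are known. The minimal polynomial is
  m_A(x) = Π_λ (x − λ)^{k_λ}
where k_λ is the size of the *largest* Jordan block for λ (equivalently, the smallest k with (A − λI)^k v = 0 for every generalised eigenvector v of λ).

  λ = -4: largest Jordan block has size 3, contributing (x + 4)^3

So m_A(x) = (x + 4)^3 = x^3 + 12*x^2 + 48*x + 64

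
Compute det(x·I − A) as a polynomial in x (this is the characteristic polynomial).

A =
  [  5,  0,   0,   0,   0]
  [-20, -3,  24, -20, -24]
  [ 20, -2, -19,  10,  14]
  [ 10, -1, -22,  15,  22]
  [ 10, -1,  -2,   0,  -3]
x^5 + 5*x^4 - 50*x^3 - 250*x^2 + 625*x + 3125

Expanding det(x·I − A) (e.g. by cofactor expansion or by noting that A is similar to its Jordan form J, which has the same characteristic polynomial as A) gives
  χ_A(x) = x^5 + 5*x^4 - 50*x^3 - 250*x^2 + 625*x + 3125
which factors as (x - 5)^2*(x + 5)^3. The eigenvalues (with algebraic multiplicities) are λ = -5 with multiplicity 3, λ = 5 with multiplicity 2.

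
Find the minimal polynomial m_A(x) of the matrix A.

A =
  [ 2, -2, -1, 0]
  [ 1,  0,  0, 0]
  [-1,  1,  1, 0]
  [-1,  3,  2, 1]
x^3 - 3*x^2 + 3*x - 1

The characteristic polynomial is χ_A(x) = (x - 1)^4, so the eigenvalues are known. The minimal polynomial is
  m_A(x) = Π_λ (x − λ)^{k_λ}
where k_λ is the size of the *largest* Jordan block for λ (equivalently, the smallest k with (A − λI)^k v = 0 for every generalised eigenvector v of λ).

  λ = 1: largest Jordan block has size 3, contributing (x − 1)^3

So m_A(x) = (x - 1)^3 = x^3 - 3*x^2 + 3*x - 1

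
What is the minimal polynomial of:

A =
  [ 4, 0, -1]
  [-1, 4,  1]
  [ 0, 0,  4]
x^3 - 12*x^2 + 48*x - 64

The characteristic polynomial is χ_A(x) = (x - 4)^3, so the eigenvalues are known. The minimal polynomial is
  m_A(x) = Π_λ (x − λ)^{k_λ}
where k_λ is the size of the *largest* Jordan block for λ (equivalently, the smallest k with (A − λI)^k v = 0 for every generalised eigenvector v of λ).

  λ = 4: largest Jordan block has size 3, contributing (x − 4)^3

So m_A(x) = (x - 4)^3 = x^3 - 12*x^2 + 48*x - 64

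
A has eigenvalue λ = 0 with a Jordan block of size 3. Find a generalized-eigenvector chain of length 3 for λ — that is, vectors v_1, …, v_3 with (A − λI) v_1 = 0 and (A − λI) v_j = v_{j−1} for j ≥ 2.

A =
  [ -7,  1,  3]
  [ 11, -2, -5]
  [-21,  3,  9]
A Jordan chain for λ = 0 of length 3:
v_1 = (-3, 6, -9)ᵀ
v_2 = (-7, 11, -21)ᵀ
v_3 = (1, 0, 0)ᵀ

Let N = A − (0)·I. We want v_3 with N^3 v_3 = 0 but N^2 v_3 ≠ 0; then v_{j-1} := N · v_j for j = 3, …, 2.

Pick v_3 = (1, 0, 0)ᵀ.
Then v_2 = N · v_3 = (-7, 11, -21)ᵀ.
Then v_1 = N · v_2 = (-3, 6, -9)ᵀ.

Sanity check: (A − (0)·I) v_1 = (0, 0, 0)ᵀ = 0. ✓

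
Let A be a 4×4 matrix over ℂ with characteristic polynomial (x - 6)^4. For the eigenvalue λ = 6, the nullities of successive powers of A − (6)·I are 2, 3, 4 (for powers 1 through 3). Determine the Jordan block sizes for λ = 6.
Block sizes for λ = 6: [3, 1]

From the dimensions of kernels of powers, the number of Jordan blocks of size at least j is d_j − d_{j−1} where d_j = dim ker(N^j) (with d_0 = 0). Computing the differences gives [2, 1, 1].
The number of blocks of size exactly k is (#blocks of size ≥ k) − (#blocks of size ≥ k + 1), so the partition is: 1 block(s) of size 1, 1 block(s) of size 3.
In nonincreasing order the block sizes are [3, 1].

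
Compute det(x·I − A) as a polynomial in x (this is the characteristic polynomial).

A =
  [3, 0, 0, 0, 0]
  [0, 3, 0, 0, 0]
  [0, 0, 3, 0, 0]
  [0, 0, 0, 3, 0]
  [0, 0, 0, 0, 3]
x^5 - 15*x^4 + 90*x^3 - 270*x^2 + 405*x - 243

Expanding det(x·I − A) (e.g. by cofactor expansion or by noting that A is similar to its Jordan form J, which has the same characteristic polynomial as A) gives
  χ_A(x) = x^5 - 15*x^4 + 90*x^3 - 270*x^2 + 405*x - 243
which factors as (x - 3)^5. The eigenvalues (with algebraic multiplicities) are λ = 3 with multiplicity 5.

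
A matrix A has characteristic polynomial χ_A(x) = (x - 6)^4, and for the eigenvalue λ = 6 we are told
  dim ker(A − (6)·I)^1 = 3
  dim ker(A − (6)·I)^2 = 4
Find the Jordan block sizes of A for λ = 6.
Block sizes for λ = 6: [2, 1, 1]

From the dimensions of kernels of powers, the number of Jordan blocks of size at least j is d_j − d_{j−1} where d_j = dim ker(N^j) (with d_0 = 0). Computing the differences gives [3, 1].
The number of blocks of size exactly k is (#blocks of size ≥ k) − (#blocks of size ≥ k + 1), so the partition is: 2 block(s) of size 1, 1 block(s) of size 2.
In nonincreasing order the block sizes are [2, 1, 1].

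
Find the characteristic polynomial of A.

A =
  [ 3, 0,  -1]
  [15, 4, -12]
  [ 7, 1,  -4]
x^3 - 3*x^2 + 3*x - 1

Expanding det(x·I − A) (e.g. by cofactor expansion or by noting that A is similar to its Jordan form J, which has the same characteristic polynomial as A) gives
  χ_A(x) = x^3 - 3*x^2 + 3*x - 1
which factors as (x - 1)^3. The eigenvalues (with algebraic multiplicities) are λ = 1 with multiplicity 3.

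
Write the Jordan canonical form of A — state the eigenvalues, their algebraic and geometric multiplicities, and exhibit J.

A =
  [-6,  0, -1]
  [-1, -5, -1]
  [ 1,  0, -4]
J_2(-5) ⊕ J_1(-5)

The characteristic polynomial is
  det(x·I − A) = x^3 + 15*x^2 + 75*x + 125 = (x + 5)^3

Eigenvalues and multiplicities (the geometric multiplicity of λ is n − rank(A − λI), which equals the number of Jordan blocks for λ):
  λ = -5: algebraic multiplicity = 3, geometric multiplicity = 2

Determining the block sizes for each eigenvalue:
  λ = -5: 2 blocks summing to 3 forces exactly one block of size 2 and the rest size 1 → block sizes [2, 1]

Assembling the blocks gives a Jordan form
J =
  [-5,  1,  0]
  [ 0, -5,  0]
  [ 0,  0, -5]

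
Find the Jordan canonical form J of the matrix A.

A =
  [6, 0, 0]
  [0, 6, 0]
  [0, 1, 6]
J_2(6) ⊕ J_1(6)

The characteristic polynomial is
  det(x·I − A) = x^3 - 18*x^2 + 108*x - 216 = (x - 6)^3

Eigenvalues and multiplicities (the geometric multiplicity of λ is n − rank(A − λI), which equals the number of Jordan blocks for λ):
  λ = 6: algebraic multiplicity = 3, geometric multiplicity = 2

Determining the block sizes for each eigenvalue:
  λ = 6: 2 blocks summing to 3 forces exactly one block of size 2 and the rest size 1 → block sizes [2, 1]

Assembling the blocks gives a Jordan form
J =
  [6, 1, 0]
  [0, 6, 0]
  [0, 0, 6]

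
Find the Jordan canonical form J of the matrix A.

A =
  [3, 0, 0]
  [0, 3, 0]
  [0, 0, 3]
J_1(3) ⊕ J_1(3) ⊕ J_1(3)

The characteristic polynomial is
  det(x·I − A) = x^3 - 9*x^2 + 27*x - 27 = (x - 3)^3

Eigenvalues and multiplicities (the geometric multiplicity of λ is n − rank(A − λI), which equals the number of Jordan blocks for λ):
  λ = 3: algebraic multiplicity = 3, geometric multiplicity = 3

Determining the block sizes for each eigenvalue:
  λ = 3: gm = am = 3, so every block has size 1 → block sizes [1, 1, 1]

Assembling the blocks gives a Jordan form
J =
  [3, 0, 0]
  [0, 3, 0]
  [0, 0, 3]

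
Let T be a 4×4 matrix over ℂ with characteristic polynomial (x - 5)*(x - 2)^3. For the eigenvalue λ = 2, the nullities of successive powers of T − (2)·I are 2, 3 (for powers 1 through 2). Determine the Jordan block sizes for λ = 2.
Block sizes for λ = 2: [2, 1]

From the dimensions of kernels of powers, the number of Jordan blocks of size at least j is d_j − d_{j−1} where d_j = dim ker(N^j) (with d_0 = 0). Computing the differences gives [2, 1].
The number of blocks of size exactly k is (#blocks of size ≥ k) − (#blocks of size ≥ k + 1), so the partition is: 1 block(s) of size 1, 1 block(s) of size 2.
In nonincreasing order the block sizes are [2, 1].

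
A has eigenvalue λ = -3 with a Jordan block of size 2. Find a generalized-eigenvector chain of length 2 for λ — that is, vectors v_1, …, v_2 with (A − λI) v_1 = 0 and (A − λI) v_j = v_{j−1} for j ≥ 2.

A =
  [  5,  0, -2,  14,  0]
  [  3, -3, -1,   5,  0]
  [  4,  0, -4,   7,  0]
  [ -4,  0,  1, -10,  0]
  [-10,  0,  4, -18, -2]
A Jordan chain for λ = -3 of length 2:
v_1 = (6, 2, 3, -3, -6)ᵀ
v_2 = (1, 0, 1, 0, 0)ᵀ

Let N = A − (-3)·I. We want v_2 with N^2 v_2 = 0 but N^1 v_2 ≠ 0; then v_{j-1} := N · v_j for j = 2, …, 2.

Pick v_2 = (1, 0, 1, 0, 0)ᵀ.
Then v_1 = N · v_2 = (6, 2, 3, -3, -6)ᵀ.

Sanity check: (A − (-3)·I) v_1 = (0, 0, 0, 0, 0)ᵀ = 0. ✓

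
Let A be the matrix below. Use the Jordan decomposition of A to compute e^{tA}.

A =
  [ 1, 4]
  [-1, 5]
e^{tA} =
  [-2*t*exp(3*t) + exp(3*t), 4*t*exp(3*t)]
  [-t*exp(3*t), 2*t*exp(3*t) + exp(3*t)]

Strategy: write A = P · J · P⁻¹ where J is a Jordan canonical form, so e^{tA} = P · e^{tJ} · P⁻¹, and e^{tJ} can be computed block-by-block.

A has Jordan form
J =
  [3, 1]
  [0, 3]
(up to reordering of blocks).

Per-block formulas:
  For a 2×2 Jordan block J_2(3): exp(t · J_2(3)) = e^(3t)·(I + t·N), where N is the 2×2 nilpotent shift.

After assembling e^{tJ} and conjugating by P, we get:

e^{tA} =
  [-2*t*exp(3*t) + exp(3*t), 4*t*exp(3*t)]
  [-t*exp(3*t), 2*t*exp(3*t) + exp(3*t)]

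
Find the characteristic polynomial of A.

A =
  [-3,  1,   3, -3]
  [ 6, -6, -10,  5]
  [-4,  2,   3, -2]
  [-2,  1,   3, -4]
x^4 + 10*x^3 + 36*x^2 + 54*x + 27

Expanding det(x·I − A) (e.g. by cofactor expansion or by noting that A is similar to its Jordan form J, which has the same characteristic polynomial as A) gives
  χ_A(x) = x^4 + 10*x^3 + 36*x^2 + 54*x + 27
which factors as (x + 1)*(x + 3)^3. The eigenvalues (with algebraic multiplicities) are λ = -3 with multiplicity 3, λ = -1 with multiplicity 1.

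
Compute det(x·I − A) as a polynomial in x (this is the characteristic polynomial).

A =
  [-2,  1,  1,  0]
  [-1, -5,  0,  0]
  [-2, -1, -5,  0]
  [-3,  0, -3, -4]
x^4 + 16*x^3 + 96*x^2 + 256*x + 256

Expanding det(x·I − A) (e.g. by cofactor expansion or by noting that A is similar to its Jordan form J, which has the same characteristic polynomial as A) gives
  χ_A(x) = x^4 + 16*x^3 + 96*x^2 + 256*x + 256
which factors as (x + 4)^4. The eigenvalues (with algebraic multiplicities) are λ = -4 with multiplicity 4.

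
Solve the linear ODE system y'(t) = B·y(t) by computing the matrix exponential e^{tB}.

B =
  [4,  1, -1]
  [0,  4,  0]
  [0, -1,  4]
e^{tB} =
  [exp(4*t), t^2*exp(4*t)/2 + t*exp(4*t), -t*exp(4*t)]
  [0, exp(4*t), 0]
  [0, -t*exp(4*t), exp(4*t)]

Strategy: write B = P · J · P⁻¹ where J is a Jordan canonical form, so e^{tB} = P · e^{tJ} · P⁻¹, and e^{tJ} can be computed block-by-block.

B has Jordan form
J =
  [4, 1, 0]
  [0, 4, 1]
  [0, 0, 4]
(up to reordering of blocks).

Per-block formulas:
  For a 3×3 Jordan block J_3(4): exp(t · J_3(4)) = e^(4t)·(I + t·N + (t^2/2)·N^2), where N is the 3×3 nilpotent shift.

After assembling e^{tJ} and conjugating by P, we get:

e^{tB} =
  [exp(4*t), t^2*exp(4*t)/2 + t*exp(4*t), -t*exp(4*t)]
  [0, exp(4*t), 0]
  [0, -t*exp(4*t), exp(4*t)]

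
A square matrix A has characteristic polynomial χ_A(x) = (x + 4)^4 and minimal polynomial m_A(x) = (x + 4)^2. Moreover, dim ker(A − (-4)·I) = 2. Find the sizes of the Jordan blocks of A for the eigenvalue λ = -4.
Block sizes for λ = -4: [2, 2]

Step 1 — from the characteristic polynomial, algebraic multiplicity of λ = -4 is 4. From dim ker(A − (-4)·I) = 2, there are exactly 2 Jordan blocks for λ = -4.
Step 2 — from the minimal polynomial, the factor (x + 4)^2 tells us the largest block for λ = -4 has size 2.
Step 3 — with total size 4, 2 blocks, and largest block 2, the block sizes (in nonincreasing order) are [2, 2].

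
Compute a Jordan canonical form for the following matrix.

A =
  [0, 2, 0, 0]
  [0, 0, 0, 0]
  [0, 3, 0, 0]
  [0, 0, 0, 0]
J_2(0) ⊕ J_1(0) ⊕ J_1(0)

The characteristic polynomial is
  det(x·I − A) = x^4

Eigenvalues and multiplicities (the geometric multiplicity of λ is n − rank(A − λI), which equals the number of Jordan blocks for λ):
  λ = 0: algebraic multiplicity = 4, geometric multiplicity = 3

Determining the block sizes for each eigenvalue:
  λ = 0: 3 blocks summing to 4 forces exactly one block of size 2 and the rest size 1 → block sizes [2, 1, 1]

Assembling the blocks gives a Jordan form
J =
  [0, 1, 0, 0]
  [0, 0, 0, 0]
  [0, 0, 0, 0]
  [0, 0, 0, 0]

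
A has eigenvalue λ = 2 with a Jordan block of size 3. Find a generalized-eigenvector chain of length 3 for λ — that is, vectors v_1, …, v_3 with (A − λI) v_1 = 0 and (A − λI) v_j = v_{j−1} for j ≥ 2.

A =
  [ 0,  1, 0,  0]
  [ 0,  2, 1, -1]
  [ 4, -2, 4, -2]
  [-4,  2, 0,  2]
A Jordan chain for λ = 2 of length 3:
v_1 = (4, 8, 8, 8)ᵀ
v_2 = (-2, 0, 4, -4)ᵀ
v_3 = (1, 0, 0, 0)ᵀ

Let N = A − (2)·I. We want v_3 with N^3 v_3 = 0 but N^2 v_3 ≠ 0; then v_{j-1} := N · v_j for j = 3, …, 2.

Pick v_3 = (1, 0, 0, 0)ᵀ.
Then v_2 = N · v_3 = (-2, 0, 4, -4)ᵀ.
Then v_1 = N · v_2 = (4, 8, 8, 8)ᵀ.

Sanity check: (A − (2)·I) v_1 = (0, 0, 0, 0)ᵀ = 0. ✓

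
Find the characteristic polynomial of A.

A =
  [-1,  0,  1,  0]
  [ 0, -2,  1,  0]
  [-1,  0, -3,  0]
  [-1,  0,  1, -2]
x^4 + 8*x^3 + 24*x^2 + 32*x + 16

Expanding det(x·I − A) (e.g. by cofactor expansion or by noting that A is similar to its Jordan form J, which has the same characteristic polynomial as A) gives
  χ_A(x) = x^4 + 8*x^3 + 24*x^2 + 32*x + 16
which factors as (x + 2)^4. The eigenvalues (with algebraic multiplicities) are λ = -2 with multiplicity 4.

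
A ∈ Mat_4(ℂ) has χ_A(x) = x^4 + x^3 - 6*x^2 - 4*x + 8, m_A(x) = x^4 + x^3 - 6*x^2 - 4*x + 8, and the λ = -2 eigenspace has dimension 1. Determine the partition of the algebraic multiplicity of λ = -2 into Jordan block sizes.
Block sizes for λ = -2: [2]

Step 1 — from the characteristic polynomial, algebraic multiplicity of λ = -2 is 2. From dim ker(A − (-2)·I) = 1, there are exactly 1 Jordan blocks for λ = -2.
Step 2 — from the minimal polynomial, the factor (x + 2)^2 tells us the largest block for λ = -2 has size 2.
Step 3 — with total size 2, 1 blocks, and largest block 2, the block sizes (in nonincreasing order) are [2].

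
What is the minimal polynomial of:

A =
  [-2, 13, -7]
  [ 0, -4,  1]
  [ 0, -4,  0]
x^3 + 6*x^2 + 12*x + 8

The characteristic polynomial is χ_A(x) = (x + 2)^3, so the eigenvalues are known. The minimal polynomial is
  m_A(x) = Π_λ (x − λ)^{k_λ}
where k_λ is the size of the *largest* Jordan block for λ (equivalently, the smallest k with (A − λI)^k v = 0 for every generalised eigenvector v of λ).

  λ = -2: largest Jordan block has size 3, contributing (x + 2)^3

So m_A(x) = (x + 2)^3 = x^3 + 6*x^2 + 12*x + 8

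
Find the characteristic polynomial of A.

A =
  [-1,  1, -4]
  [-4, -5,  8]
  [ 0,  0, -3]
x^3 + 9*x^2 + 27*x + 27

Expanding det(x·I − A) (e.g. by cofactor expansion or by noting that A is similar to its Jordan form J, which has the same characteristic polynomial as A) gives
  χ_A(x) = x^3 + 9*x^2 + 27*x + 27
which factors as (x + 3)^3. The eigenvalues (with algebraic multiplicities) are λ = -3 with multiplicity 3.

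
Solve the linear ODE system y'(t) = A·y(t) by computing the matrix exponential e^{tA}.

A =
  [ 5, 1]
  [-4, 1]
e^{tA} =
  [2*t*exp(3*t) + exp(3*t), t*exp(3*t)]
  [-4*t*exp(3*t), -2*t*exp(3*t) + exp(3*t)]

Strategy: write A = P · J · P⁻¹ where J is a Jordan canonical form, so e^{tA} = P · e^{tJ} · P⁻¹, and e^{tJ} can be computed block-by-block.

A has Jordan form
J =
  [3, 1]
  [0, 3]
(up to reordering of blocks).

Per-block formulas:
  For a 2×2 Jordan block J_2(3): exp(t · J_2(3)) = e^(3t)·(I + t·N), where N is the 2×2 nilpotent shift.

After assembling e^{tJ} and conjugating by P, we get:

e^{tA} =
  [2*t*exp(3*t) + exp(3*t), t*exp(3*t)]
  [-4*t*exp(3*t), -2*t*exp(3*t) + exp(3*t)]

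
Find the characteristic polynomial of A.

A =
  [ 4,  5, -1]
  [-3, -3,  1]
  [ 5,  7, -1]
x^3

Expanding det(x·I − A) (e.g. by cofactor expansion or by noting that A is similar to its Jordan form J, which has the same characteristic polynomial as A) gives
  χ_A(x) = x^3
which factors as x^3. The eigenvalues (with algebraic multiplicities) are λ = 0 with multiplicity 3.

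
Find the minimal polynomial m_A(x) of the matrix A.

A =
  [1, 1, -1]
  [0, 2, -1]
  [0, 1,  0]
x^2 - 2*x + 1

The characteristic polynomial is χ_A(x) = (x - 1)^3, so the eigenvalues are known. The minimal polynomial is
  m_A(x) = Π_λ (x − λ)^{k_λ}
where k_λ is the size of the *largest* Jordan block for λ (equivalently, the smallest k with (A − λI)^k v = 0 for every generalised eigenvector v of λ).

  λ = 1: largest Jordan block has size 2, contributing (x − 1)^2

So m_A(x) = (x - 1)^2 = x^2 - 2*x + 1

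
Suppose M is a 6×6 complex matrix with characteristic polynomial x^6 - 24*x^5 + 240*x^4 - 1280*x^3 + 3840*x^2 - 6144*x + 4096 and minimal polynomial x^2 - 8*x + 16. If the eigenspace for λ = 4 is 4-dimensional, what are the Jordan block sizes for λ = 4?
Block sizes for λ = 4: [2, 2, 1, 1]

Step 1 — from the characteristic polynomial, algebraic multiplicity of λ = 4 is 6. From dim ker(M − (4)·I) = 4, there are exactly 4 Jordan blocks for λ = 4.
Step 2 — from the minimal polynomial, the factor (x − 4)^2 tells us the largest block for λ = 4 has size 2.
Step 3 — with total size 6, 4 blocks, and largest block 2, the block sizes (in nonincreasing order) are [2, 2, 1, 1].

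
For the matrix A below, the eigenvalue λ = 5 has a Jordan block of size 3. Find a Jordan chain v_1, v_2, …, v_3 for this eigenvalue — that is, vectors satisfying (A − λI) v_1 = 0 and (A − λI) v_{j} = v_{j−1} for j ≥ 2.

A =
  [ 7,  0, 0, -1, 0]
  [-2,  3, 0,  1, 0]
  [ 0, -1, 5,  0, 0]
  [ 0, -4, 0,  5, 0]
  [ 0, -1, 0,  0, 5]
A Jordan chain for λ = 5 of length 3:
v_1 = (4, 0, 2, 8, 2)ᵀ
v_2 = (2, -2, 0, 0, 0)ᵀ
v_3 = (1, 0, 0, 0, 0)ᵀ

Let N = A − (5)·I. We want v_3 with N^3 v_3 = 0 but N^2 v_3 ≠ 0; then v_{j-1} := N · v_j for j = 3, …, 2.

Pick v_3 = (1, 0, 0, 0, 0)ᵀ.
Then v_2 = N · v_3 = (2, -2, 0, 0, 0)ᵀ.
Then v_1 = N · v_2 = (4, 0, 2, 8, 2)ᵀ.

Sanity check: (A − (5)·I) v_1 = (0, 0, 0, 0, 0)ᵀ = 0. ✓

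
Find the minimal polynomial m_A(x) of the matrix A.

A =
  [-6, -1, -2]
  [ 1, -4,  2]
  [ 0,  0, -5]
x^2 + 10*x + 25

The characteristic polynomial is χ_A(x) = (x + 5)^3, so the eigenvalues are known. The minimal polynomial is
  m_A(x) = Π_λ (x − λ)^{k_λ}
where k_λ is the size of the *largest* Jordan block for λ (equivalently, the smallest k with (A − λI)^k v = 0 for every generalised eigenvector v of λ).

  λ = -5: largest Jordan block has size 2, contributing (x + 5)^2

So m_A(x) = (x + 5)^2 = x^2 + 10*x + 25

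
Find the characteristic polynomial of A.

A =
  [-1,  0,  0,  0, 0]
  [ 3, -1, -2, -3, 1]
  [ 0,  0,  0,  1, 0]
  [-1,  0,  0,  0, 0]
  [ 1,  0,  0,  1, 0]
x^5 + 2*x^4 + x^3

Expanding det(x·I − A) (e.g. by cofactor expansion or by noting that A is similar to its Jordan form J, which has the same characteristic polynomial as A) gives
  χ_A(x) = x^5 + 2*x^4 + x^3
which factors as x^3*(x + 1)^2. The eigenvalues (with algebraic multiplicities) are λ = -1 with multiplicity 2, λ = 0 with multiplicity 3.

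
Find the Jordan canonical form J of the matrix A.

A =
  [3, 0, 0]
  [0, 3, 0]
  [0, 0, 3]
J_1(3) ⊕ J_1(3) ⊕ J_1(3)

The characteristic polynomial is
  det(x·I − A) = x^3 - 9*x^2 + 27*x - 27 = (x - 3)^3

Eigenvalues and multiplicities (the geometric multiplicity of λ is n − rank(A − λI), which equals the number of Jordan blocks for λ):
  λ = 3: algebraic multiplicity = 3, geometric multiplicity = 3

Determining the block sizes for each eigenvalue:
  λ = 3: gm = am = 3, so every block has size 1 → block sizes [1, 1, 1]

Assembling the blocks gives a Jordan form
J =
  [3, 0, 0]
  [0, 3, 0]
  [0, 0, 3]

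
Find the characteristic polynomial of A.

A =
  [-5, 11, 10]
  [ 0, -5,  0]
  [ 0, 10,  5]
x^3 + 5*x^2 - 25*x - 125

Expanding det(x·I − A) (e.g. by cofactor expansion or by noting that A is similar to its Jordan form J, which has the same characteristic polynomial as A) gives
  χ_A(x) = x^3 + 5*x^2 - 25*x - 125
which factors as (x - 5)*(x + 5)^2. The eigenvalues (with algebraic multiplicities) are λ = -5 with multiplicity 2, λ = 5 with multiplicity 1.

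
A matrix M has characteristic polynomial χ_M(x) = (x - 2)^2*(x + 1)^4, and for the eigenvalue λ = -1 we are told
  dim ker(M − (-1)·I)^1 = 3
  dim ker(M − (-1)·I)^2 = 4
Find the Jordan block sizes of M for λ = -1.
Block sizes for λ = -1: [2, 1, 1]

From the dimensions of kernels of powers, the number of Jordan blocks of size at least j is d_j − d_{j−1} where d_j = dim ker(N^j) (with d_0 = 0). Computing the differences gives [3, 1].
The number of blocks of size exactly k is (#blocks of size ≥ k) − (#blocks of size ≥ k + 1), so the partition is: 2 block(s) of size 1, 1 block(s) of size 2.
In nonincreasing order the block sizes are [2, 1, 1].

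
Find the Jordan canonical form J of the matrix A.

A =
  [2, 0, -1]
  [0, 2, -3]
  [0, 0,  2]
J_2(2) ⊕ J_1(2)

The characteristic polynomial is
  det(x·I − A) = x^3 - 6*x^2 + 12*x - 8 = (x - 2)^3

Eigenvalues and multiplicities (the geometric multiplicity of λ is n − rank(A − λI), which equals the number of Jordan blocks for λ):
  λ = 2: algebraic multiplicity = 3, geometric multiplicity = 2

Determining the block sizes for each eigenvalue:
  λ = 2: 2 blocks summing to 3 forces exactly one block of size 2 and the rest size 1 → block sizes [2, 1]

Assembling the blocks gives a Jordan form
J =
  [2, 1, 0]
  [0, 2, 0]
  [0, 0, 2]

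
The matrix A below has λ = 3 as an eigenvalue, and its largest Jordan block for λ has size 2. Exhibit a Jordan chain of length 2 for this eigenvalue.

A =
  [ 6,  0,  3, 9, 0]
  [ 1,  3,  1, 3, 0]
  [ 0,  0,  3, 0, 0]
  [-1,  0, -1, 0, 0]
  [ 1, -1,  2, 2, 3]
A Jordan chain for λ = 3 of length 2:
v_1 = (3, 1, 0, -1, 1)ᵀ
v_2 = (1, 0, 0, 0, 0)ᵀ

Let N = A − (3)·I. We want v_2 with N^2 v_2 = 0 but N^1 v_2 ≠ 0; then v_{j-1} := N · v_j for j = 2, …, 2.

Pick v_2 = (1, 0, 0, 0, 0)ᵀ.
Then v_1 = N · v_2 = (3, 1, 0, -1, 1)ᵀ.

Sanity check: (A − (3)·I) v_1 = (0, 0, 0, 0, 0)ᵀ = 0. ✓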